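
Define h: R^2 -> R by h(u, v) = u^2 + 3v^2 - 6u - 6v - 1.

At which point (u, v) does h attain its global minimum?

h(u,v) separates as P(u) + Q(v) − 1, so its minimum is min P + min Q − 1.
P'(u) = 2u - 6 vanishes at u ∈ {3}; Q'(v) = 6v - 6 vanishes at v ∈ {1}.
Local minima of P (where P''>0): P(3)=-9. Local minima of Q: Q(1)=-3.
So the global minimum of h is P(3) + Q(1) − 1 = -9 − 3 − 1 = -13, attained at (3, 1).

(3, 1)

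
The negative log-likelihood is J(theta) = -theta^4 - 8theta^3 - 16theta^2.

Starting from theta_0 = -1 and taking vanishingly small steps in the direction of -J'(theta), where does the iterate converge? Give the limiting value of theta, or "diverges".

-2

J'(theta) = -4theta(theta + 2)(theta + 4), so J'(-1) = 12.
Gradient descent moves in the -J' direction, i.e. theta is decreasing.
The nearest critical point in that direction is theta = -2, where J'' = 16 > 0 (a local minimum). The iterate converges there.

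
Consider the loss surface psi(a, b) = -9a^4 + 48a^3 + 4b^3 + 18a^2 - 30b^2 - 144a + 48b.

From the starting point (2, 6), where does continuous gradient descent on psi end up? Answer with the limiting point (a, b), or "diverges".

psi is separable, so gradient descent decouples: a follows -∂psi/∂a, b follows -∂psi/∂b.
∂psi/∂a = -36(a - 4)(a - 1)(a + 1); at a=2 this is 216, so a decreases.
∂psi/∂b = 12(b - 4)(b - 1); at b=6 this is 120, so b decreases.
a converges to its nearest critical value 1 (a local min of the a-part); b converges to 4. The iterate converges to (1, 4).

(1, 4)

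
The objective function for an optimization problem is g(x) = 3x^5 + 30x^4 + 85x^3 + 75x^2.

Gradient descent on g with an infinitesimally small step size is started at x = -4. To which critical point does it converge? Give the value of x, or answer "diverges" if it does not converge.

g'(x) = 15x(x + 1)(x + 2)(x + 5), so g'(-4) = -360.
Gradient descent moves in the -g' direction, i.e. x is increasing.
The nearest critical point in that direction is x = -2, where g'' = 90 > 0 (a local minimum). The iterate converges there.

-2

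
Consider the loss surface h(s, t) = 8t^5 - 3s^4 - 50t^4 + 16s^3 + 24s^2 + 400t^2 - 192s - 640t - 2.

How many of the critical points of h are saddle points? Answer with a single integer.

h separates as a function of s plus a function of t, so ∇h=0 decouples.
∂h/∂s = -12(s - 4)(s - 2)(s + 2) = 0 at s ∈ {-2, 2, 4}; ∂h/∂t = 40(t - 4)(t - 2)(t - 1)(t + 2) = 0 at t ∈ {-2, 1, 2, 4}.
The Hessian is diagonal: diag(h_ss, h_tt). Second derivatives: h_ss(-2)=-288, h_ss(2)=96, h_ss(4)=-144; h_tt(-2)=-2880, h_tt(1)=360, h_tt(2)=-320, h_tt(4)=1440.
Saddle points occur where the two diagonal entries have opposite signs: (-2, 1), (-2, 4), (2, -2), (2, 2), (4, 1), (4, 4). Count: 6.

6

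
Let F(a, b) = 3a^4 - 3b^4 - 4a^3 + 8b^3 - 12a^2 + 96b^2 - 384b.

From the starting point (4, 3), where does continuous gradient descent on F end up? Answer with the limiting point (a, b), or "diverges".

(2, 2)

F is separable, so gradient descent decouples: a follows -∂F/∂a, b follows -∂F/∂b.
∂F/∂a = 12a(a - 2)(a + 1); at a=4 this is 480, so a decreases.
∂F/∂b = -12(b - 4)(b - 2)(b + 4); at b=3 this is 84, so b decreases.
a converges to its nearest critical value 2 (a local min of the a-part); b converges to 2. The iterate converges to (2, 2).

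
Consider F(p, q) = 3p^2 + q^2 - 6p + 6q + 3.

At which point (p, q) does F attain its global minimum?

(1, -3)

F(p,q) separates as A(p) + B(q) + 3, so its minimum is min A + min B + 3.
A'(p) = 6p - 6 vanishes at p ∈ {1}; B'(q) = 2q + 6 vanishes at q ∈ {-3}.
Local minima of A (where A''>0): A(1)=-3. Local minima of B: B(-3)=-9.
So the global minimum of F is A(1) + B(-3) + 3 = -3 − 9 + 3 = -9, attained at (1, -3).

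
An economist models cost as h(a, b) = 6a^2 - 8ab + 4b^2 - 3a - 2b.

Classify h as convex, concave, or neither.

convex

h is quadratic, so its Hessian is the constant matrix H = [[12, -8], [-8, 8]].
det(H) = 32, tr(H) = 20.
det(H) > 0 and tr(H) > 0, so H is positive definite everywhere: convex.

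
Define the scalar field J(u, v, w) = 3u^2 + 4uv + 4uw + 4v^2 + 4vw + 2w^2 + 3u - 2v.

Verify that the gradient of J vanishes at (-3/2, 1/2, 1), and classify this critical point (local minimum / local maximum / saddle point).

local minimum

∇J = (6u + 4v + 4w + 3, 4u + 8v + 4w - 2, 4u + 4v + 4w); substituting (-3/2, 1/2, 1) gives ∇J = (0, 0, 0), so (-3/2, 1/2, 1) is indeed a critical point.
The Hessian is constant: H = [[6, 4, 4], [4, 8, 4], [4, 4, 4]].
Leading principal minors: Δ₁ = 6, Δ₂ = 32, Δ₃ = 32.
All leading minors are positive, so H is positive definite: a local minimum.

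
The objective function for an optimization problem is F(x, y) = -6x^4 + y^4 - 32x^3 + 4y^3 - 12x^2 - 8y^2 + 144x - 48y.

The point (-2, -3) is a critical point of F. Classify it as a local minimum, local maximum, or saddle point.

The mixed partial ∂²F/∂x∂y is 0, so the Hessian at any point is diag(F_xx, F_yy) = diag(-24(3x^2 + 8x + 1), 4(3y^2 + 6y - 4)).
At (-2, -3): H = diag(72, 20).
Both eigenvalues are positive, so H is positive definite: a local minimum.

local minimum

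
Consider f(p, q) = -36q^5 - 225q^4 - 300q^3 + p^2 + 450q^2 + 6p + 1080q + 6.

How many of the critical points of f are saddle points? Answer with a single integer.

f separates as a function of p plus a function of q, so ∇f=0 decouples.
∂f/∂p = 2(p + 3) = 0 at p ∈ {-3}; ∂f/∂q = -180(q - 1)(q + 1)(q + 2)(q + 3) = 0 at q ∈ {-3, -2, -1, 1}.
The Hessian is diagonal: diag(f_pp, f_qq). Second derivatives: f_pp(-3)=2; f_qq(-3)=1440, f_qq(-2)=-540, f_qq(-1)=720, f_qq(1)=-4320.
Saddle points occur where the two diagonal entries have opposite signs: (-3, -2), (-3, 1). Count: 2.

2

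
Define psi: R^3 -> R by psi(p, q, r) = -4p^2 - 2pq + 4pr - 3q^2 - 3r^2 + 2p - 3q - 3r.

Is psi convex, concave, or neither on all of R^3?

concave

psi is quadratic, so its Hessian is the constant matrix H = [[-8, -2, 4], [-2, -6, 0], [4, 0, -6]].
Leading principal minors: -8, 44, -168.
Signs alternate −, +, − ⇒ H ≺ 0 ⇒ concave.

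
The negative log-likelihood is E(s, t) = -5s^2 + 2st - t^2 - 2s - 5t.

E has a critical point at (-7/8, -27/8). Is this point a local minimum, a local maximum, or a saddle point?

local maximum

The Hessian of E is constant: H = [[-10, 2], [2, -2]].
det(H) = (-10)·(-2) − 2² = 16.
det(H) > 0 and tr(H) = -12 < 0, so H is negative definite and the point is a local maximum.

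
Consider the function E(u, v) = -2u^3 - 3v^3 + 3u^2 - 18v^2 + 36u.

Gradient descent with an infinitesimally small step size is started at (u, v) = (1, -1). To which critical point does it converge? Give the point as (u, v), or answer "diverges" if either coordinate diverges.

(-2, -4)

E is separable, so gradient descent decouples: u follows -∂E/∂u, v follows -∂E/∂v.
∂E/∂u = -6(u - 3)(u + 2); at u=1 this is 36, so u decreases.
∂E/∂v = -9v(v + 4); at v=-1 this is 27, so v decreases.
u converges to its nearest critical value -2 (a local min of the u-part); v converges to -4. The iterate converges to (-2, -4).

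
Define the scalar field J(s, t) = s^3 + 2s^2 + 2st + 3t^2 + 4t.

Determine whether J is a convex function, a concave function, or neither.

The term s^3 is cubic, so the Hessian is not constant.
∂²J/∂s² = 6s + 4, which takes both signs as s varies (negative for sufficiently negative s). A diagonal entry of the Hessian changing sign means the Hessian is neither positive- nor negative-semidefinite on all of R^2.

neither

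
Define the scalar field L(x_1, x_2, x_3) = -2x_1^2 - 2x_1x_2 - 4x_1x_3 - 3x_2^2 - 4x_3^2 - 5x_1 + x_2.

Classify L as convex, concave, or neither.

concave

L is quadratic, so its Hessian is the constant matrix H = [[-4, -2, -4], [-2, -6, 0], [-4, 0, -8]].
Leading principal minors: -4, 20, -64.
Signs alternate −, +, − ⇒ H ≺ 0 ⇒ concave.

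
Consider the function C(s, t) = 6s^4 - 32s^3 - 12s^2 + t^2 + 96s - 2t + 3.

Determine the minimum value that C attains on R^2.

-318

C(s,t) separates as P(s) + Q(t) + 3, so its minimum is min P + min Q + 3.
P'(s) = 24(s - 4)(s - 1)(s + 1) vanishes at s ∈ {-1, 1, 4}; Q'(t) = 2(t - 1) vanishes at t ∈ {1}.
Local minima of P (where P''>0): P(-1)=-70, P(4)=-320. Local minima of Q: Q(1)=-1.
So the global minimum of C is P(4) + Q(1) + 3 = -320 − 1 + 3 = -318, attained at (4, 1).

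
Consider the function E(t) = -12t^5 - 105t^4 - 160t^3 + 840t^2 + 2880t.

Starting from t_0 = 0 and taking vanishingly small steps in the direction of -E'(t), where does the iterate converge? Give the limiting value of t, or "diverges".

-2

E'(t) = -60(t - 2)(t + 2)(t + 3)(t + 4), so E'(0) = 2880.
Gradient descent moves in the -E' direction, i.e. t is decreasing.
The nearest critical point in that direction is t = -2, where E'' = 480 > 0 (a local minimum). The iterate converges there.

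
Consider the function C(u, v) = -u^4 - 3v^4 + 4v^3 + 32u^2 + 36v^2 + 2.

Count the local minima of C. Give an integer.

1

C separates as a function of u plus a function of v, so ∇C=0 decouples.
∂C/∂u = -4u(u - 4)(u + 4) = 0 at u ∈ {-4, 0, 4}; ∂C/∂v = -12v(v - 3)(v + 2) = 0 at v ∈ {-2, 0, 3}.
The Hessian is diagonal: diag(C_uu, C_vv). Second derivatives: C_uu(-4)=-128, C_uu(0)=64, C_uu(4)=-128; C_vv(-2)=-120, C_vv(0)=72, C_vv(3)=-180.
Local minima occur where both diagonal entries positive: (0, 0). Count: 1.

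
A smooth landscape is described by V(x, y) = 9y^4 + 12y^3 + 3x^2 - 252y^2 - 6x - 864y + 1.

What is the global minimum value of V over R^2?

V(x,y) separates as P(x) + Q(y) + 1, so its minimum is min P + min Q + 1.
P'(x) = 6x - 6 vanishes at x ∈ {1}; Q'(y) = 36(y - 4)(y + 2)(y + 3) vanishes at y ∈ {-3, -2, 4}.
Local minima of P (where P''>0): P(1)=-3. Local minima of Q: Q(-3)=729, Q(4)=-4416.
So the global minimum of V is P(1) + Q(4) + 1 = -3 − 4416 + 1 = -4418, attained at (1, 4).

-4418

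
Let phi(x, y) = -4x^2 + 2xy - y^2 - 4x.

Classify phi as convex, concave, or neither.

phi is quadratic, so its Hessian is the constant matrix H = [[-8, 2], [2, -2]].
det(H) = 12, tr(H) = -10.
det(H) > 0 and tr(H) < 0, so H is negative definite everywhere: concave.

concave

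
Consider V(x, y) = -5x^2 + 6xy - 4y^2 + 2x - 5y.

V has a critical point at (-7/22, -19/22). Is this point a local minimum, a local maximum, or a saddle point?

local maximum

The Hessian of V is constant: H = [[-10, 6], [6, -8]].
det(H) = (-10)·(-8) − 6² = 44.
det(H) > 0 and tr(H) = -18 < 0, so H is negative definite and the point is a local maximum.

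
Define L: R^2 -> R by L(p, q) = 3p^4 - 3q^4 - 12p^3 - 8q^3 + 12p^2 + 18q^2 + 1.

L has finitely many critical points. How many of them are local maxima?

L separates as a function of p plus a function of q, so ∇L=0 decouples.
∂L/∂p = 12p(p - 2)(p - 1) = 0 at p ∈ {0, 1, 2}; ∂L/∂q = -12q(q - 1)(q + 3) = 0 at q ∈ {-3, 0, 1}.
The Hessian is diagonal: diag(L_pp, L_qq). Second derivatives: L_pp(0)=24, L_pp(1)=-12, L_pp(2)=24; L_qq(-3)=-144, L_qq(0)=36, L_qq(1)=-48.
Local maxima occur where both diagonal entries negative: (1, -3), (1, 1). Count: 2.

2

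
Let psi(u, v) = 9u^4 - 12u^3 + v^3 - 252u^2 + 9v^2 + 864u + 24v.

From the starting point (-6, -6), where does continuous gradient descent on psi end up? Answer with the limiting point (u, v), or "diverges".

diverges

psi is separable, so gradient descent decouples: u follows -∂psi/∂u, v follows -∂psi/∂v.
∂psi/∂u = 36(u - 3)(u - 2)(u + 4); at u=-6 this is -5184, so u increases.
∂psi/∂v = 3(v + 2)(v + 4); at v=-6 this is 24, so v decreases.
The v-coordinate has no critical point in that direction and runs off to infinity.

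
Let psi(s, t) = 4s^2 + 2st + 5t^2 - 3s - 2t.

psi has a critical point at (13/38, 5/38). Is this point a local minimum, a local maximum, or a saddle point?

local minimum

The Hessian of psi is constant: H = [[8, 2], [2, 10]].
det(H) = 8·10 − 2² = 76.
det(H) > 0 and tr(H) = 18 > 0, so H is positive definite and the point is a local minimum.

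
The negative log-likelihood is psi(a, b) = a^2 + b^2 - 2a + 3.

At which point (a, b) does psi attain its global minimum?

psi(a,b) separates as P(a) + Q(b) + 3, so its minimum is min P + min Q + 3.
P'(a) = 2a - 2 vanishes at a ∈ {1}; Q'(b) = 2b vanishes at b ∈ {0}.
Local minima of P (where P''>0): P(1)=-1. Local minima of Q: Q(0)=0.
So the global minimum of psi is P(1) + Q(0) + 3 = -1 + 0 + 3 = 2, attained at (1, 0).

(1, 0)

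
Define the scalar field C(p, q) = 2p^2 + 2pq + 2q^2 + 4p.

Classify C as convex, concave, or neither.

C is quadratic, so its Hessian is the constant matrix H = [[4, 2], [2, 4]].
det(H) = 12, tr(H) = 8.
det(H) > 0 and tr(H) > 0, so H is positive definite everywhere: convex.

convex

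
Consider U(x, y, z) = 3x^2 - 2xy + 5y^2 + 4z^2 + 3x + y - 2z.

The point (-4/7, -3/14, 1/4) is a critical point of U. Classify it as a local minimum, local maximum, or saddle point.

The Hessian is constant: H = [[6, -2, 0], [-2, 10, 0], [0, 0, 8]].
Leading principal minors: Δ₁ = 6, Δ₂ = 56, Δ₃ = 448.
All leading minors are positive, so H is positive definite: a local minimum.

local minimum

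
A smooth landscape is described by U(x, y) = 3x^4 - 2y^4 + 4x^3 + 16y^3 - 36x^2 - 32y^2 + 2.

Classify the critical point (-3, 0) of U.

saddle point

The mixed partial ∂²U/∂x∂y is 0, so the Hessian at any point is diag(U_xx, U_yy) = diag(12(3x^2 + 2x - 6), 8(-3y^2 + 12y - 8)).
At (-3, 0): H = diag(180, -64).
The eigenvalues have opposite signs, so H is indefinite: a saddle point.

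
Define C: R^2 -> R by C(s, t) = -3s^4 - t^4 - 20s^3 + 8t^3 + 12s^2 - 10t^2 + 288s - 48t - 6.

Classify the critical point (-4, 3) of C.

saddle point

The mixed partial ∂²C/∂s∂t is 0, so the Hessian at any point is diag(C_ss, C_tt) = diag(12(-3s^2 - 10s + 2), 4(-3t^2 + 12t - 5)).
At (-4, 3): H = diag(-72, 16).
The eigenvalues have opposite signs, so H is indefinite: a saddle point.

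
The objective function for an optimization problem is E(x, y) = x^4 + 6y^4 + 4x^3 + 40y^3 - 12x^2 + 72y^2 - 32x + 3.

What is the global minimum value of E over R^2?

E(x,y) separates as P(x) + Q(y) + 3, so its minimum is min P + min Q + 3.
P'(x) = 4(x - 2)(x + 1)(x + 4) vanishes at x ∈ {-4, -1, 2}; Q'(y) = 24y(y + 2)(y + 3) vanishes at y ∈ {-3, -2, 0}.
Local minima of P (where P''>0): P(-4)=-64, P(2)=-64. Local minima of Q: Q(-3)=54, Q(0)=0.
So the global minimum of E is P(-4) + Q(0) + 3 = -64 + 0 + 3 = -61, attained at (-4, 0).

-61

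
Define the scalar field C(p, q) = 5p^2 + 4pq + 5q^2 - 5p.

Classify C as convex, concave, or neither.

convex

C is quadratic, so its Hessian is the constant matrix H = [[10, 4], [4, 10]].
det(H) = 84, tr(H) = 20.
det(H) > 0 and tr(H) > 0, so H is positive definite everywhere: convex.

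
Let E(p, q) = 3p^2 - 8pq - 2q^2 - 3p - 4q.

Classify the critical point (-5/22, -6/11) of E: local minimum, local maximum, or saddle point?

saddle point

The Hessian of E is constant: H = [[6, -8], [-8, -4]].
det(H) = 6·(-4) − (-8)² = -88.
Since det(H) < 0, H is indefinite and the critical point is a saddle point.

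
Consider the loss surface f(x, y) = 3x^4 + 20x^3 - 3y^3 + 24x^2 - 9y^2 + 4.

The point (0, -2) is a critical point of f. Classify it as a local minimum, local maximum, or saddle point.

The mixed partial ∂²f/∂x∂y is 0, so the Hessian at any point is diag(f_xx, f_yy) = diag(12(3x^2 + 10x + 4), -18(y + 1)).
At (0, -2): H = diag(48, 18).
Both eigenvalues are positive, so H is positive definite: a local minimum.

local minimum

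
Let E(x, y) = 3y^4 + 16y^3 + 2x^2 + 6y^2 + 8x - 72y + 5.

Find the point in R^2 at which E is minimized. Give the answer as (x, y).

(-2, 1)

E(x,y) separates as P(x) + Q(y) + 5, so its minimum is min P + min Q + 5.
P'(x) = 4x + 8 vanishes at x ∈ {-2}; Q'(y) = 12(y - 1)(y + 2)(y + 3) vanishes at y ∈ {-3, -2, 1}.
Local minima of P (where P''>0): P(-2)=-8. Local minima of Q: Q(-3)=81, Q(1)=-47.
So the global minimum of E is P(-2) + Q(1) + 5 = -8 − 47 + 5 = -50, attained at (-2, 1).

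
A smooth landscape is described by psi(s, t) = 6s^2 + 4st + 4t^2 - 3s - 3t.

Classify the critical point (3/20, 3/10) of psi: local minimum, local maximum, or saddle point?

The Hessian of psi is constant: H = [[12, 4], [4, 8]].
det(H) = 12·8 − 4² = 80.
det(H) > 0 and tr(H) = 20 > 0, so H is positive definite and the point is a local minimum.

local minimum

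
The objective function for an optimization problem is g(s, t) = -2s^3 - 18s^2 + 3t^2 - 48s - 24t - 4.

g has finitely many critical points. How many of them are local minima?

1

g separates as a function of s plus a function of t, so ∇g=0 decouples.
∂g/∂s = -6(s + 2)(s + 4) = 0 at s ∈ {-4, -2}; ∂g/∂t = 6(t - 4) = 0 at t ∈ {4}.
The Hessian is diagonal: diag(g_ss, g_tt). Second derivatives: g_ss(-4)=12, g_ss(-2)=-12; g_tt(4)=6.
Local minima occur where both diagonal entries positive: (-4, 4). Count: 1.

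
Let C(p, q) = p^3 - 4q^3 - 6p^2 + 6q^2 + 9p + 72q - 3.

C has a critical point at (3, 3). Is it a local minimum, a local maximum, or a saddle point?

The mixed partial ∂²C/∂p∂q is 0, so the Hessian at any point is diag(C_pp, C_qq) = diag(6(p - 2), 12(-2q + 1)).
At (3, 3): H = diag(6, -60).
The eigenvalues have opposite signs, so H is indefinite: a saddle point.

saddle point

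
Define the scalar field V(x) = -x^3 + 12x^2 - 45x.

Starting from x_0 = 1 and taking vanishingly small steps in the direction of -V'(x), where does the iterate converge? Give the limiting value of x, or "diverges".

V'(x) = -3(x - 5)(x - 3), so V'(1) = -24.
Gradient descent moves in the -V' direction, i.e. x is increasing.
The nearest critical point in that direction is x = 3, where V'' = 6 > 0 (a local minimum). The iterate converges there.

3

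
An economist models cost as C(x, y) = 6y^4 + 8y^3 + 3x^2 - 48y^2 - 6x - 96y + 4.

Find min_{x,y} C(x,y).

C(x,y) separates as P(x) + Q(y) + 4, so its minimum is min P + min Q + 4.
P'(x) = 6x - 6 vanishes at x ∈ {1}; Q'(y) = 24(y - 2)(y + 1)(y + 2) vanishes at y ∈ {-2, -1, 2}.
Local minima of P (where P''>0): P(1)=-3. Local minima of Q: Q(-2)=32, Q(2)=-224.
So the global minimum of C is P(1) + Q(2) + 4 = -3 − 224 + 4 = -223, attained at (1, 2).

-223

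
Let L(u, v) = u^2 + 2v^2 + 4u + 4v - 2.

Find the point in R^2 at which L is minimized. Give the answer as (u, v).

(-2, -1)

L(u,v) separates as P(u) + Q(v) − 2, so its minimum is min P + min Q − 2.
P'(u) = 2u + 4 vanishes at u ∈ {-2}; Q'(v) = 4v + 4 vanishes at v ∈ {-1}.
Local minima of P (where P''>0): P(-2)=-4. Local minima of Q: Q(-1)=-2.
So the global minimum of L is P(-2) + Q(-1) − 2 = -4 − 2 − 2 = -8, attained at (-2, -1).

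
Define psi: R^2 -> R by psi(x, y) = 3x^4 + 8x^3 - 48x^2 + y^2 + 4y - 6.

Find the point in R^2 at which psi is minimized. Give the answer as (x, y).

psi(x,y) separates as P(x) + Q(y) − 6, so its minimum is min P + min Q − 6.
P'(x) = 12x(x - 2)(x + 4) vanishes at x ∈ {-4, 0, 2}; Q'(y) = 2y + 4 vanishes at y ∈ {-2}.
Local minima of P (where P''>0): P(-4)=-512, P(2)=-80. Local minima of Q: Q(-2)=-4.
So the global minimum of psi is P(-4) + Q(-2) − 6 = -512 − 4 − 6 = -522, attained at (-4, -2).

(-4, -2)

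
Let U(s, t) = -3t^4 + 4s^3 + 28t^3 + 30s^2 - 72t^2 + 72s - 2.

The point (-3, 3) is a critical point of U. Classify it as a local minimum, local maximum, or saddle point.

saddle point

The mixed partial ∂²U/∂s∂t is 0, so the Hessian at any point is diag(U_ss, U_tt) = diag(12(2s + 5), 12(-3t^2 + 14t - 12)).
At (-3, 3): H = diag(-12, 36).
The eigenvalues have opposite signs, so H is indefinite: a saddle point.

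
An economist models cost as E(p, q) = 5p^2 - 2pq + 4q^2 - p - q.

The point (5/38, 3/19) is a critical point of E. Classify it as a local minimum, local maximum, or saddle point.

The Hessian of E is constant: H = [[10, -2], [-2, 8]].
det(H) = 10·8 − (-2)² = 76.
det(H) > 0 and tr(H) = 18 > 0, so H is positive definite and the point is a local minimum.

local minimum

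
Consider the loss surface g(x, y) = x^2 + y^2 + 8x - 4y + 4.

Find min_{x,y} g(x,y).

g(x,y) separates as P(x) + Q(y) + 4, so its minimum is min P + min Q + 4.
P'(x) = 2x + 8 vanishes at x ∈ {-4}; Q'(y) = 2y - 4 vanishes at y ∈ {2}.
Local minima of P (where P''>0): P(-4)=-16. Local minima of Q: Q(2)=-4.
So the global minimum of g is P(-4) + Q(2) + 4 = -16 − 4 + 4 = -16, attained at (-4, 2).

-16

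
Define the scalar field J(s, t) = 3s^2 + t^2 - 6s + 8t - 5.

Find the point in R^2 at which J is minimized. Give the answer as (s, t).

(1, -4)

J(s,t) separates as P(s) + Q(t) − 5, so its minimum is min P + min Q − 5.
P'(s) = 6s - 6 vanishes at s ∈ {1}; Q'(t) = 2(t + 4) vanishes at t ∈ {-4}.
Local minima of P (where P''>0): P(1)=-3. Local minima of Q: Q(-4)=-16.
So the global minimum of J is P(1) + Q(-4) − 5 = -3 − 16 − 5 = -24, attained at (1, -4).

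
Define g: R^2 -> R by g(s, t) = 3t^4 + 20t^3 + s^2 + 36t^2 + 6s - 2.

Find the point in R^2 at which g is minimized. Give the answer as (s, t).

(-3, 0)

g(s,t) separates as P(s) + Q(t) − 2, so its minimum is min P + min Q − 2.
P'(s) = 2s + 6 vanishes at s ∈ {-3}; Q'(t) = 12t(t + 2)(t + 3) vanishes at t ∈ {-3, -2, 0}.
Local minima of P (where P''>0): P(-3)=-9. Local minima of Q: Q(-3)=27, Q(0)=0.
So the global minimum of g is P(-3) + Q(0) − 2 = -9 + 0 − 2 = -11, attained at (-3, 0).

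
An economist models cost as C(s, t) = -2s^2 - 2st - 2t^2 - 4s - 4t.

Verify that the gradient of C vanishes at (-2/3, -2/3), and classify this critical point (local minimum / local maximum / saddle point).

∇C = (-4s - 2t - 4, -2s - 4t - 4); substituting (-2/3, -2/3) gives ∇C = (0, 0), so (-2/3, -2/3) is indeed a critical point.
The Hessian of C is constant: H = [[-4, -2], [-2, -4]].
det(H) = (-4)·(-4) − (-2)² = 12.
det(H) > 0 and tr(H) = -8 < 0, so H is negative definite and the point is a local maximum.

local maximum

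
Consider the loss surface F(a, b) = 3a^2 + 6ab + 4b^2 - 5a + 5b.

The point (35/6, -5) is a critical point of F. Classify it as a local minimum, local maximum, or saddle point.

local minimum

The Hessian of F is constant: H = [[6, 6], [6, 8]].
det(H) = 6·8 − 6² = 12.
det(H) > 0 and tr(H) = 14 > 0, so H is positive definite and the point is a local minimum.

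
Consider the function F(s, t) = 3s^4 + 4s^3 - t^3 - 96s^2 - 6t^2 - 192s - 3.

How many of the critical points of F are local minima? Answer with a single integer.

2

F separates as a function of s plus a function of t, so ∇F=0 decouples.
∂F/∂s = 12(s - 4)(s + 1)(s + 4) = 0 at s ∈ {-4, -1, 4}; ∂F/∂t = -3t(t + 4) = 0 at t ∈ {-4, 0}.
The Hessian is diagonal: diag(F_ss, F_tt). Second derivatives: F_ss(-4)=288, F_ss(-1)=-180, F_ss(4)=480; F_tt(-4)=12, F_tt(0)=-12.
Local minima occur where both diagonal entries positive: (-4, -4), (4, -4). Count: 2.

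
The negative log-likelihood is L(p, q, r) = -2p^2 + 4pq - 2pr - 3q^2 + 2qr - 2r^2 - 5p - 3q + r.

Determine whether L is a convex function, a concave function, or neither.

concave

L is quadratic, so its Hessian is the constant matrix H = [[-4, 4, -2], [4, -6, 2], [-2, 2, -4]].
Leading principal minors: -4, 8, -24.
Signs alternate −, +, − ⇒ H ≺ 0 ⇒ concave.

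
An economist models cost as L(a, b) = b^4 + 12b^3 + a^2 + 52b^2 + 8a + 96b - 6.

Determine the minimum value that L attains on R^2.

L(a,b) separates as P(a) + Q(b) − 6, so its minimum is min P + min Q − 6.
P'(a) = 2a + 8 vanishes at a ∈ {-4}; Q'(b) = 4(b + 2)(b + 3)(b + 4) vanishes at b ∈ {-4, -3, -2}.
Local minima of P (where P''>0): P(-4)=-16. Local minima of Q: Q(-4)=-64, Q(-2)=-64.
So the global minimum of L is P(-4) + Q(-4) − 6 = -16 − 64 − 6 = -86, attained at (-4, -4).

-86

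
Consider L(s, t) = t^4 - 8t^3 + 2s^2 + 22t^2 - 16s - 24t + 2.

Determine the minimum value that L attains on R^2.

L(s,t) separates as P(s) + Q(t) + 2, so its minimum is min P + min Q + 2.
P'(s) = 4s - 16 vanishes at s ∈ {4}; Q'(t) = 4(t - 3)(t - 2)(t - 1) vanishes at t ∈ {1, 2, 3}.
Local minima of P (where P''>0): P(4)=-32. Local minima of Q: Q(1)=-9, Q(3)=-9.
So the global minimum of L is P(4) + Q(1) + 2 = -32 − 9 + 2 = -39, attained at (4, 1).

-39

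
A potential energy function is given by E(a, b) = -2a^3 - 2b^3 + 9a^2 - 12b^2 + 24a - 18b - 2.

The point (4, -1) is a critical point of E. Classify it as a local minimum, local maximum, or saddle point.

local maximum

The mixed partial ∂²E/∂a∂b is 0, so the Hessian at any point is diag(E_aa, E_bb) = diag(6(-2a + 3), -12(b + 2)).
At (4, -1): H = diag(-30, -12).
Both eigenvalues are negative, so H is negative definite: a local maximum.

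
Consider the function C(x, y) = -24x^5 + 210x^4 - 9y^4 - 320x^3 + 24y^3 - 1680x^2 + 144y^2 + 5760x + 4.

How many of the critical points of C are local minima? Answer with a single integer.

2

C separates as a function of x plus a function of y, so ∇C=0 decouples.
∂C/∂x = -120(x - 4)(x - 3)(x - 2)(x + 2) = 0 at x ∈ {-2, 2, 3, 4}; ∂C/∂y = -36y(y - 4)(y + 2) = 0 at y ∈ {-2, 0, 4}.
The Hessian is diagonal: diag(C_xx, C_yy). Second derivatives: C_xx(-2)=14400, C_xx(2)=-960, C_xx(3)=600, C_xx(4)=-1440; C_yy(-2)=-432, C_yy(0)=288, C_yy(4)=-864.
Local minima occur where both diagonal entries positive: (-2, 0), (3, 0). Count: 2.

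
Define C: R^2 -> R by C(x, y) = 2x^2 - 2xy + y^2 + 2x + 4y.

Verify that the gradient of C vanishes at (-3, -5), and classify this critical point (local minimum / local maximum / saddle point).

local minimum

∇C = (4x - 2y + 2, -2x + 2y + 4); substituting (-3, -5) gives ∇C = (0, 0), so (-3, -5) is indeed a critical point.
The Hessian of C is constant: H = [[4, -2], [-2, 2]].
det(H) = 4·2 − (-2)² = 4.
det(H) > 0 and tr(H) = 6 > 0, so H is positive definite and the point is a local minimum.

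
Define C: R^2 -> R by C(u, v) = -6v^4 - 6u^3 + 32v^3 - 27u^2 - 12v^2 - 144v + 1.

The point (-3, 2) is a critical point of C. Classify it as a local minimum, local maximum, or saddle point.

local minimum

The mixed partial ∂²C/∂u∂v is 0, so the Hessian at any point is diag(C_uu, C_vv) = diag(-18(2u + 3), 24(-3v^2 + 8v - 1)).
At (-3, 2): H = diag(54, 72).
Both eigenvalues are positive, so H is positive definite: a local minimum.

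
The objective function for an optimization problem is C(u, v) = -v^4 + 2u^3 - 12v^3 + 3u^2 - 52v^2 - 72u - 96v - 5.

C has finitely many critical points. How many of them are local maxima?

C separates as a function of u plus a function of v, so ∇C=0 decouples.
∂C/∂u = 6(u - 3)(u + 4) = 0 at u ∈ {-4, 3}; ∂C/∂v = -4(v + 2)(v + 3)(v + 4) = 0 at v ∈ {-4, -3, -2}.
The Hessian is diagonal: diag(C_uu, C_vv). Second derivatives: C_uu(-4)=-42, C_uu(3)=42; C_vv(-4)=-8, C_vv(-3)=4, C_vv(-2)=-8.
Local maxima occur where both diagonal entries negative: (-4, -4), (-4, -2). Count: 2.

2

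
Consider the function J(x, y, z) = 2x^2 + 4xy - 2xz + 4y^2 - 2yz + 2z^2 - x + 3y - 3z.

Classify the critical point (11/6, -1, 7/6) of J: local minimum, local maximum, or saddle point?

local minimum

The Hessian is constant: H = [[4, 4, -2], [4, 8, -2], [-2, -2, 4]].
Leading principal minors: Δ₁ = 4, Δ₂ = 16, Δ₃ = 48.
All leading minors are positive, so H is positive definite: a local minimum.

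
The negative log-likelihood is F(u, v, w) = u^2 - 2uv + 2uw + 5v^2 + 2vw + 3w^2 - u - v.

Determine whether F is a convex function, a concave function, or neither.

convex

F is quadratic, so its Hessian is the constant matrix H = [[2, -2, 2], [-2, 10, 2], [2, 2, 6]].
Leading principal minors: 2, 16, 32.
All positive ⇒ H ≻ 0 ⇒ convex.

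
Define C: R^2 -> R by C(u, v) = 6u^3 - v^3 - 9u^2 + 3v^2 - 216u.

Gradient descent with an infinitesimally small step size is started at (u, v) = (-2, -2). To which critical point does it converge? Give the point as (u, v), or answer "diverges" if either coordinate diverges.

C is separable, so gradient descent decouples: u follows -∂C/∂u, v follows -∂C/∂v.
∂C/∂u = 18(u - 4)(u + 3); at u=-2 this is -108, so u increases.
∂C/∂v = -3v(v - 2); at v=-2 this is -24, so v increases.
u converges to its nearest critical value 4 (a local min of the u-part); v converges to 0. The iterate converges to (4, 0).

(4, 0)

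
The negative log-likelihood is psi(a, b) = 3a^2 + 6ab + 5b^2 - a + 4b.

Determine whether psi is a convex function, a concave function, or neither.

psi is quadratic, so its Hessian is the constant matrix H = [[6, 6], [6, 10]].
det(H) = 24, tr(H) = 16.
det(H) > 0 and tr(H) > 0, so H is positive definite everywhere: convex.

convex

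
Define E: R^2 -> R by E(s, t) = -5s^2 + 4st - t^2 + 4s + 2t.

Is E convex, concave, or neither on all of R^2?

E is quadratic, so its Hessian is the constant matrix H = [[-10, 4], [4, -2]].
det(H) = 4, tr(H) = -12.
det(H) > 0 and tr(H) < 0, so H is negative definite everywhere: concave.

concave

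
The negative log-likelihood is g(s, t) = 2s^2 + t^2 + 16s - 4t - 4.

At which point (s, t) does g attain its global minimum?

g(s,t) separates as P(s) + Q(t) − 4, so its minimum is min P + min Q − 4.
P'(s) = 4s + 16 vanishes at s ∈ {-4}; Q'(t) = 2(t - 2) vanishes at t ∈ {2}.
Local minima of P (where P''>0): P(-4)=-32. Local minima of Q: Q(2)=-4.
So the global minimum of g is P(-4) + Q(2) − 4 = -32 − 4 − 4 = -40, attained at (-4, 2).

(-4, 2)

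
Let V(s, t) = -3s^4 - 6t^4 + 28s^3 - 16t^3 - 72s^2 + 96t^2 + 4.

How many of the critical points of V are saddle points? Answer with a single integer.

4

V separates as a function of s plus a function of t, so ∇V=0 decouples.
∂V/∂s = -12s(s - 4)(s - 3) = 0 at s ∈ {0, 3, 4}; ∂V/∂t = -24t(t - 2)(t + 4) = 0 at t ∈ {-4, 0, 2}.
The Hessian is diagonal: diag(V_ss, V_tt). Second derivatives: V_ss(0)=-144, V_ss(3)=36, V_ss(4)=-48; V_tt(-4)=-576, V_tt(0)=192, V_tt(2)=-288.
Saddle points occur where the two diagonal entries have opposite signs: (0, 0), (3, -4), (3, 2), (4, 0). Count: 4.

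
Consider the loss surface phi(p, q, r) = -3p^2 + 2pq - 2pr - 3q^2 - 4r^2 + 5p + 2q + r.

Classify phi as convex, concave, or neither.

phi is quadratic, so its Hessian is the constant matrix H = [[-6, 2, -2], [2, -6, 0], [-2, 0, -8]].
Leading principal minors: -6, 32, -232.
Signs alternate −, +, − ⇒ H ≺ 0 ⇒ concave.

concave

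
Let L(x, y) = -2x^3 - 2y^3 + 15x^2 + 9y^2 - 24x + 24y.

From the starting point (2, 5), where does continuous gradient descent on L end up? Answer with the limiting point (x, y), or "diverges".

diverges

L is separable, so gradient descent decouples: x follows -∂L/∂x, y follows -∂L/∂y.
∂L/∂x = -6(x - 4)(x - 1); at x=2 this is 12, so x decreases.
∂L/∂y = -6(y - 4)(y + 1); at y=5 this is -36, so y increases.
The y-coordinate has no critical point in that direction and runs off to infinity.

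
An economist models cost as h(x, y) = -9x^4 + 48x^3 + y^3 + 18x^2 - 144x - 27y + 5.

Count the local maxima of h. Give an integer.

h separates as a function of x plus a function of y, so ∇h=0 decouples.
∂h/∂x = -36(x - 4)(x - 1)(x + 1) = 0 at x ∈ {-1, 1, 4}; ∂h/∂y = 3(y - 3)(y + 3) = 0 at y ∈ {-3, 3}.
The Hessian is diagonal: diag(h_xx, h_yy). Second derivatives: h_xx(-1)=-360, h_xx(1)=216, h_xx(4)=-540; h_yy(-3)=-18, h_yy(3)=18.
Local maxima occur where both diagonal entries negative: (-1, -3), (4, -3). Count: 2.

2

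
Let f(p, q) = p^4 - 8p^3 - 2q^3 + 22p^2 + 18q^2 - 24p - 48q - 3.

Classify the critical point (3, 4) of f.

The mixed partial ∂²f/∂p∂q is 0, so the Hessian at any point is diag(f_pp, f_qq) = diag(4(3p^2 - 12p + 11), 12(-q + 3)).
At (3, 4): H = diag(8, -12).
The eigenvalues have opposite signs, so H is indefinite: a saddle point.

saddle point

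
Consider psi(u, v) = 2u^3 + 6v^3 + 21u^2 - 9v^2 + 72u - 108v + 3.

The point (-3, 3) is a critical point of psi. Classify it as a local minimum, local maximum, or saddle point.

The mixed partial ∂²psi/∂u∂v is 0, so the Hessian at any point is diag(psi_uu, psi_vv) = diag(6(2u + 7), 18(2v - 1)).
At (-3, 3): H = diag(6, 90).
Both eigenvalues are positive, so H is positive definite: a local minimum.

local minimum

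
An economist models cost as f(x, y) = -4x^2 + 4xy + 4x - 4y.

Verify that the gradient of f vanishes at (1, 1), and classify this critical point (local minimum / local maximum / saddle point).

saddle point

∇f = (-8x + 4y + 4, 4x - 4); substituting (1, 1) gives ∇f = (0, 0), so (1, 1) is indeed a critical point.
The Hessian of f is constant: H = [[-8, 4], [4, 0]].
det(H) = (-8)·0 − 4² = -16.
Since det(H) < 0, H is indefinite and the critical point is a saddle point.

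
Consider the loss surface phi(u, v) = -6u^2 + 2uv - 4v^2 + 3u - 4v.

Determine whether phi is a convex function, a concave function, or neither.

phi is quadratic, so its Hessian is the constant matrix H = [[-12, 2], [2, -8]].
det(H) = 92, tr(H) = -20.
det(H) > 0 and tr(H) < 0, so H is negative definite everywhere: concave.

concave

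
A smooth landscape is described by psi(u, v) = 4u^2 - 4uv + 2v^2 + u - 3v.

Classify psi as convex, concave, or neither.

convex

psi is quadratic, so its Hessian is the constant matrix H = [[8, -4], [-4, 4]].
det(H) = 16, tr(H) = 12.
det(H) > 0 and tr(H) > 0, so H is positive definite everywhere: convex.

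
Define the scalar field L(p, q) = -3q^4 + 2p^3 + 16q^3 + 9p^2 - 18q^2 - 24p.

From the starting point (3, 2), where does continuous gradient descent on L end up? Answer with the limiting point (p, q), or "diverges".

L is separable, so gradient descent decouples: p follows -∂L/∂p, q follows -∂L/∂q.
∂L/∂p = 6(p - 1)(p + 4); at p=3 this is 84, so p decreases.
∂L/∂q = -12q(q - 3)(q - 1); at q=2 this is 24, so q decreases.
p converges to its nearest critical value 1 (a local min of the p-part); q converges to 1. The iterate converges to (1, 1).

(1, 1)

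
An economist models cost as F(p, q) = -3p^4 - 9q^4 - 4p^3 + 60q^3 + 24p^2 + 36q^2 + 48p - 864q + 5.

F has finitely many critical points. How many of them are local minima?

1

F separates as a function of p plus a function of q, so ∇F=0 decouples.
∂F/∂p = -12(p - 2)(p + 1)(p + 2) = 0 at p ∈ {-2, -1, 2}; ∂F/∂q = -36(q - 4)(q - 3)(q + 2) = 0 at q ∈ {-2, 3, 4}.
The Hessian is diagonal: diag(F_pp, F_qq). Second derivatives: F_pp(-2)=-48, F_pp(-1)=36, F_pp(2)=-144; F_qq(-2)=-1080, F_qq(3)=180, F_qq(4)=-216.
Local minima occur where both diagonal entries positive: (-1, 3). Count: 1.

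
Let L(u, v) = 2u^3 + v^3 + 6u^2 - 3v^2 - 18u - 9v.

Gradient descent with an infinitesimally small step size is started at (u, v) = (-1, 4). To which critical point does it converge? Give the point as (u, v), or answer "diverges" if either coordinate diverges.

(1, 3)

L is separable, so gradient descent decouples: u follows -∂L/∂u, v follows -∂L/∂v.
∂L/∂u = 6(u - 1)(u + 3); at u=-1 this is -24, so u increases.
∂L/∂v = 3(v - 3)(v + 1); at v=4 this is 15, so v decreases.
u converges to its nearest critical value 1 (a local min of the u-part); v converges to 3. The iterate converges to (1, 3).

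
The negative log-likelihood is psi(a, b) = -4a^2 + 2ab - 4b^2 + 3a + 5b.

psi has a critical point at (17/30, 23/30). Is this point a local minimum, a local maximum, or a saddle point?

local maximum

The Hessian of psi is constant: H = [[-8, 2], [2, -8]].
det(H) = (-8)·(-8) − 2² = 60.
det(H) > 0 and tr(H) = -16 < 0, so H is negative definite and the point is a local maximum.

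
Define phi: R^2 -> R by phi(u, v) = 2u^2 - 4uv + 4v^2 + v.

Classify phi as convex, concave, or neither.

phi is quadratic, so its Hessian is the constant matrix H = [[4, -4], [-4, 8]].
det(H) = 16, tr(H) = 12.
det(H) > 0 and tr(H) > 0, so H is positive definite everywhere: convex.

convex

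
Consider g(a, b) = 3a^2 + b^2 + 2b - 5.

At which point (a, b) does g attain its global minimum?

(0, -1)

g(a,b) separates as P(a) + Q(b) − 5, so its minimum is min P + min Q − 5.
P'(a) = 6a vanishes at a ∈ {0}; Q'(b) = 2b + 2 vanishes at b ∈ {-1}.
Local minima of P (where P''>0): P(0)=0. Local minima of Q: Q(-1)=-1.
So the global minimum of g is P(0) + Q(-1) − 5 = 0 − 1 − 5 = -6, attained at (0, -1).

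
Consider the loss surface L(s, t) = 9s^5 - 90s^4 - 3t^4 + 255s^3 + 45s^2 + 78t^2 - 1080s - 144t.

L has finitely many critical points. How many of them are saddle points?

6

L separates as a function of s plus a function of t, so ∇L=0 decouples.
∂L/∂s = 45(s - 4)(s - 3)(s - 2)(s + 1) = 0 at s ∈ {-1, 2, 3, 4}; ∂L/∂t = -12(t - 3)(t - 1)(t + 4) = 0 at t ∈ {-4, 1, 3}.
The Hessian is diagonal: diag(L_ss, L_tt). Second derivatives: L_ss(-1)=-2700, L_ss(2)=270, L_ss(3)=-180, L_ss(4)=450; L_tt(-4)=-420, L_tt(1)=120, L_tt(3)=-168.
Saddle points occur where the two diagonal entries have opposite signs: (-1, 1), (2, -4), (2, 3), (3, 1), (4, -4), (4, 3). Count: 6.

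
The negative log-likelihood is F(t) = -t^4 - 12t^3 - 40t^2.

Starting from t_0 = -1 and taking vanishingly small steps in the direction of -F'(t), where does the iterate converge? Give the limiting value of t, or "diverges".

-4

F'(t) = -4t(t + 4)(t + 5), so F'(-1) = 48.
Gradient descent moves in the -F' direction, i.e. t is decreasing.
The nearest critical point in that direction is t = -4, where F'' = 16 > 0 (a local minimum). The iterate converges there.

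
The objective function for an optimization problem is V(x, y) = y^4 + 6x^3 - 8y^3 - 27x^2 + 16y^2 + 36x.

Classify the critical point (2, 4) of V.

local minimum

The mixed partial ∂²V/∂x∂y is 0, so the Hessian at any point is diag(V_xx, V_yy) = diag(18(2x - 3), 4(3y^2 - 12y + 8)).
At (2, 4): H = diag(18, 32).
Both eigenvalues are positive, so H is positive definite: a local minimum.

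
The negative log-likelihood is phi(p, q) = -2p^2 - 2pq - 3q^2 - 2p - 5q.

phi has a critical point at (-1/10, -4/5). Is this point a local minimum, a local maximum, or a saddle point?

The Hessian of phi is constant: H = [[-4, -2], [-2, -6]].
det(H) = (-4)·(-6) − (-2)² = 20.
det(H) > 0 and tr(H) = -10 < 0, so H is negative definite and the point is a local maximum.

local maximum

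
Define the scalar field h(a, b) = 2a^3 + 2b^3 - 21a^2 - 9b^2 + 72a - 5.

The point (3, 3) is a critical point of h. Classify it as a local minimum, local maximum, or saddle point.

saddle point

The mixed partial ∂²h/∂a∂b is 0, so the Hessian at any point is diag(h_aa, h_bb) = diag(6(2a - 7), 6(2b - 3)).
At (3, 3): H = diag(-6, 18).
The eigenvalues have opposite signs, so H is indefinite: a saddle point.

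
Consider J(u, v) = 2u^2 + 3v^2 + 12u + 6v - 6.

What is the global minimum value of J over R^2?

-27

J(u,v) separates as P(u) + Q(v) − 6, so its minimum is min P + min Q − 6.
P'(u) = 4u + 12 vanishes at u ∈ {-3}; Q'(v) = 6v + 6 vanishes at v ∈ {-1}.
Local minima of P (where P''>0): P(-3)=-18. Local minima of Q: Q(-1)=-3.
So the global minimum of J is P(-3) + Q(-1) − 6 = -18 − 3 − 6 = -27, attained at (-3, -1).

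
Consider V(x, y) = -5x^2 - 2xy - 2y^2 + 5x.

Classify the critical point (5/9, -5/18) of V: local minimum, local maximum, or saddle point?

local maximum

The Hessian of V is constant: H = [[-10, -2], [-2, -4]].
det(H) = (-10)·(-4) − (-2)² = 36.
det(H) > 0 and tr(H) = -14 < 0, so H is negative definite and the point is a local maximum.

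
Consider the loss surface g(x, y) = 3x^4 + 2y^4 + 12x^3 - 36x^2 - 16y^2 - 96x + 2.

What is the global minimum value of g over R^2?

g(x,y) separates as P(x) + Q(y) + 2, so its minimum is min P + min Q + 2.
P'(x) = 12(x - 2)(x + 1)(x + 4) vanishes at x ∈ {-4, -1, 2}; Q'(y) = 8y(y - 2)(y + 2) vanishes at y ∈ {-2, 0, 2}.
Local minima of P (where P''>0): P(-4)=-192, P(2)=-192. Local minima of Q: Q(-2)=-32, Q(2)=-32.
So the global minimum of g is P(-4) + Q(-2) + 2 = -192 − 32 + 2 = -222, attained at (-4, -2).

-222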